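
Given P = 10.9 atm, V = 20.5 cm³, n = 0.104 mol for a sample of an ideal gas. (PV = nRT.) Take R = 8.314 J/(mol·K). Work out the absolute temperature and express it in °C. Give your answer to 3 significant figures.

From the ideal-gas law: T = PV/(nR).
P = 10.9 atm = 1.104×10^6 Pa; V = 20.5 cm³ = 2.050×10^-5 m³; n = 0.104 mol; R = 8.314 J/(mol·K).
T = 26.19 K
26.19 K − 273.15 = -247.0 °C

-247 °C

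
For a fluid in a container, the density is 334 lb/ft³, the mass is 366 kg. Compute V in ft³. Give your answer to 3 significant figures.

Rearranging ρ = m/V for V: V = m/ρ.
ρ = 334 lb/ft³ = 5350 kg/m³; m = 366 kg.
V = 0.06841 m³
0.06841 m³ × (1 ft³ / 0.02832 m³) = 2.416 ft³

2.42 ft³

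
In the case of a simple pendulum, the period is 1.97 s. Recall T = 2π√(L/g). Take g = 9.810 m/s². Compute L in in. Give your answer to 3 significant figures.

38.0 in

Rearranging: L = g·(T/2π)².
T = 1.97 s; g = 9.810 m/s².
L = 0.9644 m
0.9644 m × (1 in / 0.02540 m) = 37.97 in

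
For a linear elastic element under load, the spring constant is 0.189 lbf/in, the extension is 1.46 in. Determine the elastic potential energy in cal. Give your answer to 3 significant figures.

U is given directly by: U = ½kx².
k = 0.189 lbf/in = 33.10 N/m; x = 1.46 in = 0.03708 m.
U = 0.02276 J
0.02276 J × (1 cal / 4.184 J) = 0.005440 cal

0.00544 cal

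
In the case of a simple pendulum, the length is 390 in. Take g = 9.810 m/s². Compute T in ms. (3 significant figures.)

Directly: T = 2π√(L/g).
L = 390 in = 9.906 m; g = 9.810 m/s².
T = 6.314 s
6.314 s × (1 ms / 0.001000 s) = 6314 ms

6310 ms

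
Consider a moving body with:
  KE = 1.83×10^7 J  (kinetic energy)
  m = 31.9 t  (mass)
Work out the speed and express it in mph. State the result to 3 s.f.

75.8 mph

Rearranging KE = ½mv² for v: v = √(2·KE/m).
KE = 1.83×10^7 J; m = 31.9 t = 31900 kg.
v = 33.87 m/s
33.87 m/s × (1 mph / 0.4470 m/s) = 75.77 mph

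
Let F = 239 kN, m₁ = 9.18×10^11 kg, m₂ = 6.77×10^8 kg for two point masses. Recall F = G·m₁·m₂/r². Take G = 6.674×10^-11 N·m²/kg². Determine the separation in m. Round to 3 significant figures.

Rearranging F = G·m₁·m₂/r² for r: r = √(G·m₁m₂/F).
F = 239 kN = 2.390×10^5 N; m₁ = 9.18×10^11 kg; m₂ = 6.77×10^8 kg; G = 6.674×10^-11 N·m²/kg².
r = 416.6 m

417 m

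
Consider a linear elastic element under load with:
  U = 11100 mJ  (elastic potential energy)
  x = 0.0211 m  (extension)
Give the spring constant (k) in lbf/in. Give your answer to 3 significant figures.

Rearranging: k = 2U/x².
U = 11100 mJ = 11.10 J; x = 0.0211 m.
k = 49864 N/m
49864 N/m × (1 lbf/in / 175.1 N/m) = 284.7 lbf/in

285 lbf/in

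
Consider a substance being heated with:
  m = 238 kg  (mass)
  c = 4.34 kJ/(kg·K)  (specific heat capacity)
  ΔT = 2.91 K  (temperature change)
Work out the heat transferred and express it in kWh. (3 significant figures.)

Q is given directly by: Q = mcΔT.
m = 238 kg; c = 4.34 kJ/(kg·K) = 4340 J/(kg·K); ΔT = 2.91 K.
Q = 3.006×10^6 J
3.006×10^6 J × (1 kWh / 3.600×10^6 J) = 0.8349 kWh

0.835 kWh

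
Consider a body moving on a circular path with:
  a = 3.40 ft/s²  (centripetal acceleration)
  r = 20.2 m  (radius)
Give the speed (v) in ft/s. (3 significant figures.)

Rearranging a = v²/r for v: v = √(a·r).
a = 3.40 ft/s² = 1.036 m/s²; r = 20.2 m.
v = 4.575 m/s
4.575 m/s × (1 ft/s / 0.3048 m/s) = 15.01 ft/s

15.0 ft/s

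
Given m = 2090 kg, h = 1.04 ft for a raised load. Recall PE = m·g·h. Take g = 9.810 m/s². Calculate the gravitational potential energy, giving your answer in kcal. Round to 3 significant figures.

PE is given directly by: PE = mgh.
m = 2090 kg; h = 1.04 ft = 0.3170 m; g = 9.810 m/s².
PE = 6499 J  (the unit combination reduces to kg·m²/s² = J)
6499 J × (1 kcal / 4184 J) = 1.553 kcal

1.55 kcal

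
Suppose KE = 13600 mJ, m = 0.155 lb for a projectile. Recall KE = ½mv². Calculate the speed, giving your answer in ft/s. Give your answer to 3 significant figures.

64.5 ft/s

Rearranging: v = √(2·KE/m).
KE = 13600 mJ = 13.60 J; m = 0.155 lb = 0.07031 kg.
v = 19.67 m/s
19.67 m/s × (1 ft/s / 0.3048 m/s) = 64.53 ft/s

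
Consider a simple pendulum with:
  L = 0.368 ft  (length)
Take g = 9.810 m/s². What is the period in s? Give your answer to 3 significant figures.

T is given directly by: T = 2π√(L/g).
L = 0.368 ft = 0.1122 m; g = 9.810 m/s².
T = 0.6719 s

0.672 s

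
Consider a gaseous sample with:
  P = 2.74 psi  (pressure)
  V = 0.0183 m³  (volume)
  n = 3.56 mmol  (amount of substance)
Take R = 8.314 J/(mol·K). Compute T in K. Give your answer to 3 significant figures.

From the ideal-gas law: T = PV/(nR).
P = 2.74 psi = 18892 Pa; V = 0.0183 m³; n = 3.56 mmol = 0.003560 mol; R = 8.314 J/(mol·K).
T = 11680 K

11700 K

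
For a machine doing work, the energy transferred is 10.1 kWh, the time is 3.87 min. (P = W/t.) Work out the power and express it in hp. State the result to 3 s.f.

210 hp

Directly: P = W/t.
W = 10.1 kWh = 3.636×10^7 J; t = 3.87 min = 232.2 s.
P = 1.566×10^5 W
1.566×10^5 W × (1 hp / 745.7 W) = 210.0 hp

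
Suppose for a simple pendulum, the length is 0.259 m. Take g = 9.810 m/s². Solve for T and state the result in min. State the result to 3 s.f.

0.0170 min

T is given directly by: T = 2π√(L/g).
L = 0.259 m; g = 9.810 m/s².
T = 1.021 s
1.021 s × (1 min / 60.00 s) = 0.01702 min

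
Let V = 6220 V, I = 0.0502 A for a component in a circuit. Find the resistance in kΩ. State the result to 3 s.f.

124 kΩ

From Ohm's law: R = V/I.
V = 6220 V; I = 0.0502 A.
R = 1.239×10^5 Ω
1.239×10^5 Ω × (1 kΩ / 1000 Ω) = 123.9 kΩ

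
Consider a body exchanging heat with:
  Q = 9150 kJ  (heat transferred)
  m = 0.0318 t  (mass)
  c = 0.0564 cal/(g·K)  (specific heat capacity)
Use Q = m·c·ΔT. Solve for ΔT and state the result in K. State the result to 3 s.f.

1220 K

Solving Q = m·c·ΔT for ΔT: ΔT = Q/(m·c).
Q = 9150 kJ = 9.150×10^6 J; m = 0.0318 t = 31.80 kg; c = 0.0564 cal/(g·K) = 236.0 J/(kg·K).
ΔT = 1219 K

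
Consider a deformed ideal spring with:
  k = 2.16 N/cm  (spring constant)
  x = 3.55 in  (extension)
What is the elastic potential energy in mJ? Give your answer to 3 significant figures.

878 mJ

U is given directly by: U = ½kx².
k = 2.16 N/cm = 216.0 N/m; x = 3.55 in = 0.09017 m.
U = 0.8781 J
0.8781 J × (1 mJ / 0.001000 J) = 878.1 mJ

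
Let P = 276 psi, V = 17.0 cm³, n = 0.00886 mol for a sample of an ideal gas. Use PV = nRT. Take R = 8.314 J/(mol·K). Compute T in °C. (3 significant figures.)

166 °C

From the ideal-gas law: T = PV/(nR).
P = 276 psi = 1.903×10^6 Pa; V = 17.0 cm³ = 1.700×10^-5 m³; n = 0.00886 mol; R = 8.314 J/(mol·K).
T = 439.2 K
439.2 K − 273.15 = 166.0 °C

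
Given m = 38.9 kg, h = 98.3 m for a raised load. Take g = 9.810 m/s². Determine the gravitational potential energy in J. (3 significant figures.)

PE is given directly by: PE = mgh.
m = 38.9 kg; h = 98.3 m; g = 9.810 m/s².
PE = 37512 J  (the unit combination reduces to kg·m²/s² = J)

37500 J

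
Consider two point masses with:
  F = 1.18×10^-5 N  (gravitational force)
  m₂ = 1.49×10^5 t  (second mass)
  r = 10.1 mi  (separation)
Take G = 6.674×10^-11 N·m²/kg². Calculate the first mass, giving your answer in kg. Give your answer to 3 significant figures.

3.14×10^5 kg

Solving F = G·m₁·m₂/r² for m₁: m₁ = F·r²/(G·m₂).
F = 1.18×10^-5 N; m₂ = 1.49×10^5 t = 1.490×10^8 kg; r = 10.1 mi = 16254 m; G = 6.674×10^-11 N·m²/kg².
m₁ = 3.135×10^5 kg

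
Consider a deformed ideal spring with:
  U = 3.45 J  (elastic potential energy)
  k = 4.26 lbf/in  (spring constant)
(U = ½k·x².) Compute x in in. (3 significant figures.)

3.79 in

Solving U = ½k·x² for x: x = √(2U/k).
U = 3.45 J; k = 4.26 lbf/in = 746.0 N/m.
x = 0.09617 m
0.09617 m × (1 in / 0.02540 m) = 3.786 in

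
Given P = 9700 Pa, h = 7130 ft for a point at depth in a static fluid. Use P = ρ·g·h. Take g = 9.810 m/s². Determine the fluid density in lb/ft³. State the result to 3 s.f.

0.0284 lb/ft³

Solving P = ρ·g·h for ρ: ρ = P/(g·h).
P = 9700 Pa; h = 7130 ft = 2173 m; g = 9.810 m/s².
ρ = 0.4550 kg/m³
0.4550 kg/m³ × (1 lb/ft³ / 16.02 kg/m³) = 0.02840 lb/ft³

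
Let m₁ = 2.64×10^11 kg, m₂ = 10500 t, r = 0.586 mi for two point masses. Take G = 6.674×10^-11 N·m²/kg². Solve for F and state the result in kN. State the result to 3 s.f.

From Newton's law of gravitation: F = Gm₁m₂/r².
m₁ = 2.64×10^11 kg; m₂ = 10500 t = 1.050×10^7 kg; r = 0.586 mi = 943.1 m; G = 6.674×10^-11 N·m²/kg².
F = 208.0 N  (the unit combination reduces to kg·m/s² = N)
208.0 N × (1 kN / 1000 N) = 0.2080 kN

0.208 kN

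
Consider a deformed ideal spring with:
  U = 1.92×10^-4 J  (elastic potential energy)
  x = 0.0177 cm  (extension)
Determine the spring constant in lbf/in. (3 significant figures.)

Solving U = ½k·x² for k: k = 2U/x².
U = 1.92×10^-4 J; x = 0.0177 cm = 1.770×10^-4 m.
k = 12257 N/m
12257 N/m × (1 lbf/in / 175.1 N/m) = 69.99 lbf/in

70.0 lbf/in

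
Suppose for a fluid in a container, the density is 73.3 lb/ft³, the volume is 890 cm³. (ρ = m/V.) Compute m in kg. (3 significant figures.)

1.04 kg

Solving ρ = m/V for m: m = ρV.
ρ = 73.3 lb/ft³ = 1174 kg/m³; V = 890 cm³ = 8.900×10^-4 m³.
m = 1.045 kg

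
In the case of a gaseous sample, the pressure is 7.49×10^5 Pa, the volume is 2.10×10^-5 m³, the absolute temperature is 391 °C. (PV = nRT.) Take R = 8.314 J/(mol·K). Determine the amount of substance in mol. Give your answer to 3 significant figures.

0.00285 mol

From the ideal-gas law: n = PV/(RT).
P = 7.49×10^5 Pa; V = 2.10×10^-5 m³; T = 391 °C = 664.1 K; R = 8.314 J/(mol·K).
n = 0.002849 mol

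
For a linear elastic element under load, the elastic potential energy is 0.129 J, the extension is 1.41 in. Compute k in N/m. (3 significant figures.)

201 N/m

Rearranging U = ½k·x² for k: k = 2U/x².
U = 0.129 J; x = 1.41 in = 0.03581 m.
k = 201.1 N/m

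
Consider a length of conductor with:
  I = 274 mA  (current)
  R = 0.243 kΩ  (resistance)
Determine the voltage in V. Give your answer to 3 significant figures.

66.6 V

From Ohm's law: V = IR.
I = 274 mA = 0.2740 A; R = 0.243 kΩ = 243.0 Ω.
V = 66.58 V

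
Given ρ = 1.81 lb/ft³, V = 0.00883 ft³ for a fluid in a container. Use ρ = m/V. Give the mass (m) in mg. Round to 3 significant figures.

7250 mg

Solving ρ = m/V for m: m = ρV.
ρ = 1.81 lb/ft³ = 28.99 kg/m³; V = 0.00883 ft³ = 2.500×10^-4 m³.
m = 0.007249 kg
0.007249 kg × (1 mg / 1.000×10^-6 kg) = 7249 mg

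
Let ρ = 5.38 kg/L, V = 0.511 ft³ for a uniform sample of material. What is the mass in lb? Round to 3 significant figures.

172 lb

Solving ρ = m/V for m: m = ρV.
ρ = 5.38 kg/L = 5380 kg/m³; V = 0.511 ft³ = 0.01447 m³.
m = 77.85 kg
77.85 kg × (1 lb / 0.4536 kg) = 171.6 lb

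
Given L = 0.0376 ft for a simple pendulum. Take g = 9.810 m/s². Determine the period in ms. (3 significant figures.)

T is given directly by: T = 2π√(L/g).
L = 0.0376 ft = 0.01146 m; g = 9.810 m/s².
T = 0.2148 s
0.2148 s × (1 ms / 0.001000 s) = 214.8 ms

215 ms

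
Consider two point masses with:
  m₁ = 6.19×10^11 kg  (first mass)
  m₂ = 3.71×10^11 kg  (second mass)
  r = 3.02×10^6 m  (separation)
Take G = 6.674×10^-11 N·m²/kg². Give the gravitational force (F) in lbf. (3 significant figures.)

0.378 lbf

From Newton's law of gravitation: F = Gm₁m₂/r².
m₁ = 6.19×10^11 kg; m₂ = 3.71×10^11 kg; r = 3.02×10^6 m; G = 6.674×10^-11 N·m²/kg².
F = 1.680 N
1.680 N × (1 lbf / 4.448 N) = 0.3778 lbf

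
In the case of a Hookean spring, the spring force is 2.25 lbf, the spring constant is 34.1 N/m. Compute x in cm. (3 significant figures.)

29.4 cm

From Hooke's law: x = F/k.
F = 2.25 lbf = 10.01 N; k = 34.1 N/m.
x = 0.2935 m
0.2935 m × (1 cm / 0.01000 m) = 29.35 cm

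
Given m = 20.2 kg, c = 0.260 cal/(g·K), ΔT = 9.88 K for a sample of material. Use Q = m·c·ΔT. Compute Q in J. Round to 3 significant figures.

2.17×10^5 J

Q is given directly by: Q = mcΔT.
m = 20.2 kg; c = 0.260 cal/(g·K) = 1088 J/(kg·K); ΔT = 9.88 K.
Q = 2.171×10^5 J  (the unit combination reduces to kg·m²/s² = J)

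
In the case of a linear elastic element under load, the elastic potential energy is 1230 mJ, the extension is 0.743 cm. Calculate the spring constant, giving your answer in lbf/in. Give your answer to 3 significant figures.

Solving U = ½k·x² for k: k = 2U/x².
U = 1230 mJ = 1.230 J; x = 0.743 cm = 0.007430 m.
k = 44561 N/m
44561 N/m × (1 lbf/in / 175.1 N/m) = 254.5 lbf/in

254 lbf/in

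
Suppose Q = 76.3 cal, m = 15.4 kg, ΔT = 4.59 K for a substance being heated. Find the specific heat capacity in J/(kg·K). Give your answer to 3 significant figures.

Solving Q = m·c·ΔT for c: c = Q/(m·ΔT).
Q = 76.3 cal = 319.2 J; m = 15.4 kg; ΔT = 4.59 K.
c = 4.516 J/(kg·K)

4.52 J/(kg·K)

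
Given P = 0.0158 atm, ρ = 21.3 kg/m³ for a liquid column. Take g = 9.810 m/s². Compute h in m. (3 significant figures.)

Solving P = ρ·g·h for h: h = P/(ρ·g).
P = 0.0158 atm = 1601 Pa; ρ = 21.3 kg/m³; g = 9.810 m/s².
h = 7.662 m

7.66 m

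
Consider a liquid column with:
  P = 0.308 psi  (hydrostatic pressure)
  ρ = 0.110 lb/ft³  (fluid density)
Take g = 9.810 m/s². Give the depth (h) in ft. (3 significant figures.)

403 ft

Rearranging: h = P/(ρ·g).
P = 0.308 psi = 2124 Pa; ρ = 0.110 lb/ft³ = 1.762 kg/m³; g = 9.810 m/s².
h = 122.9 m
122.9 m × (1 ft / 0.3048 m) = 403.1 ft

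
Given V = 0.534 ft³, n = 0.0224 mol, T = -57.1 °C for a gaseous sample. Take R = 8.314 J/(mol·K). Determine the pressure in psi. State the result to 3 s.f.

0.386 psi

Directly: P = nRT/V.
V = 0.534 ft³ = 0.01512 m³; n = 0.0224 mol; T = -57.1 °C = 216.0 K; R = 8.314 J/(mol·K).
P = 2661 Pa  (the unit combination reduces to kg/(m·s²) = Pa)
2661 Pa × (1 psi / 6895 Pa) = 0.3859 psi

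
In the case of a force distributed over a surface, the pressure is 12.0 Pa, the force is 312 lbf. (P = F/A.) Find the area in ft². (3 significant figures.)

1240 ft²

Solving P = F/A for A: A = F/P.
P = 12.0 Pa; F = 312 lbf = 1388 N.
A = 115.7 m²
115.7 m² × (1 ft² / 0.09290 m²) = 1245 ft²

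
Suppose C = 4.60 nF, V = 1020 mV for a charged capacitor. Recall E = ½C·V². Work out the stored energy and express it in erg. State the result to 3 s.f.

0.0239 erg

E is given directly by: E = ½CV².
C = 4.60 nF = 4.600×10^-9 F; V = 1020 mV = 1.020 V.
E = 2.393×10^-9 J
2.393×10^-9 J × (1 erg / 1.000×10^-7 J) = 0.02393 erg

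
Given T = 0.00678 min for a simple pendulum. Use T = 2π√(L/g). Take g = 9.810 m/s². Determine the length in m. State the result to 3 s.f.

0.0411 m

Solving T = 2π√(L/g) for L: L = g·(T/2π)².
T = 0.00678 min = 0.4068 s; g = 9.810 m/s².
L = 0.04112 m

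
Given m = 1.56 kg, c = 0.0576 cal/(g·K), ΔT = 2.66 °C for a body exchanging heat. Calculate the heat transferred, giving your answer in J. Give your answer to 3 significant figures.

Q is given directly by: Q = mcΔT.
m = 1.56 kg; c = 0.0576 cal/(g·K) = 241.0 J/(kg·K); ΔT = 2.66 °C = 2.660 K.
Q = 1000 J

1000 J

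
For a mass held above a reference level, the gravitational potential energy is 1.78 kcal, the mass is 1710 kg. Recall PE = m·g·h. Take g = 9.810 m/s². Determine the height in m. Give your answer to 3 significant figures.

Rearranging: h = PE/(m·g).
PE = 1.78 kcal = 7448 J; m = 1710 kg; g = 9.810 m/s².
h = 0.4440 m

0.444 m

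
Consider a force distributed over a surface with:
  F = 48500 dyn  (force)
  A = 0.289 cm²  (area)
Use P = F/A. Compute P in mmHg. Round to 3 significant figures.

Directly: P = F/A.
F = 48500 dyn = 0.4850 N; A = 0.289 cm² = 2.890×10^-5 m².
P = 16782 Pa  (the unit combination reduces to kg/(m·s²) = Pa)
16782 Pa × (1 mmHg / 133.3 Pa) = 125.9 mmHg

126 mmHg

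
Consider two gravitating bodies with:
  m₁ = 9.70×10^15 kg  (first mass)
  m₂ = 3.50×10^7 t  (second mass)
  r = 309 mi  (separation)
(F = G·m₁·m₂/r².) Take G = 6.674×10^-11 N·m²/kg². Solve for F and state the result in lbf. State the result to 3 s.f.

20600 lbf

Directly: F = Gm₁m₂/r².
m₁ = 9.70×10^15 kg; m₂ = 3.50×10^7 t = 3.500×10^10 kg; r = 309 mi = 4.973×10^5 m; G = 6.674×10^-11 N·m²/kg².
F = 91624 N
91624 N × (1 lbf / 4.448 N) = 20598 lbf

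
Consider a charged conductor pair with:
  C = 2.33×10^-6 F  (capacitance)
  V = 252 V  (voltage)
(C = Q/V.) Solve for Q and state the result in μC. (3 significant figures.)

Rearranging C = Q/V for Q: Q = CV.
C = 2.33×10^-6 F; V = 252 V.
Q = 5.872×10^-4 C  (the unit combination reduces to A·s = C)
5.872×10^-4 C × (1 μC / 1.000×10^-6 C) = 587.2 μC

587 μC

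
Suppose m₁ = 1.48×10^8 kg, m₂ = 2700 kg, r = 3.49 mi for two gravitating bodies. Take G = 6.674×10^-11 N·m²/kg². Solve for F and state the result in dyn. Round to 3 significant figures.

0.0845 dyn

From Newton's law of gravitation: F = Gm₁m₂/r².
m₁ = 1.48×10^8 kg; m₂ = 2700 kg; r = 3.49 mi = 5617 m; G = 6.674×10^-11 N·m²/kg².
F = 8.454×10^-7 N  (the unit combination reduces to kg·m/s² = N)
8.454×10^-7 N × (1 dyn / 1.000×10^-5 N) = 0.08454 dyn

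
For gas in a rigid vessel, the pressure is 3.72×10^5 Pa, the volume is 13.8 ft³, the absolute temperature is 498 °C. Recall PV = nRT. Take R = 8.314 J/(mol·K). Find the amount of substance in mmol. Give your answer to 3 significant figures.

Rearranging: n = PV/(RT).
P = 3.72×10^5 Pa; V = 13.8 ft³ = 0.3908 m³; T = 498 °C = 771.1 K; R = 8.314 J/(mol·K).
n = 22.67 mol
22.67 mol × (1 mmol / 0.001000 mol) = 22673 mmol

22700 mmol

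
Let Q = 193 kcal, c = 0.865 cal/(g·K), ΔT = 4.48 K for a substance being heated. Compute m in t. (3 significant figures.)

Rearranging Q = m·c·ΔT for m: m = Q/(c·ΔT).
Q = 193 kcal = 8.075×10^5 J; c = 0.865 cal/(g·K) = 3619 J/(kg·K); ΔT = 4.48 K.
m = 49.80 kg
49.80 kg × (1 t / 1000 kg) = 0.04980 t

0.0498 t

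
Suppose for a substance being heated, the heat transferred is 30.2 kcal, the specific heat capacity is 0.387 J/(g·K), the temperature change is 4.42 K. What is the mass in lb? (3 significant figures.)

Rearranging Q = m·c·ΔT for m: m = Q/(c·ΔT).
Q = 30.2 kcal = 1.264×10^5 J; c = 0.387 J/(g·K) = 387.0 J/(kg·K); ΔT = 4.42 K.
m = 73.87 kg
73.87 kg × (1 lb / 0.4536 kg) = 162.9 lb

163 lb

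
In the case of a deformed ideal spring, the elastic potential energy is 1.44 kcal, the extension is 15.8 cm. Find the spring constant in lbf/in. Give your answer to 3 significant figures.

2760 lbf/in

Rearranging U = ½k·x² for k: k = 2U/x².
U = 1.44 kcal = 6025 J; x = 15.8 cm = 0.1580 m.
k = 4.827×10^5 N/m
4.827×10^5 N/m × (1 lbf/in / 175.1 N/m) = 2756 lbf/in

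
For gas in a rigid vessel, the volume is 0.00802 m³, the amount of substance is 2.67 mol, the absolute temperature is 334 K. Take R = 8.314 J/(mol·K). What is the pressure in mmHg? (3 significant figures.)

6930 mmHg

From the ideal-gas law: P = nRT/V.
V = 0.00802 m³; n = 2.67 mol; T = 334 K; R = 8.314 J/(mol·K).
P = 9.245×10^5 Pa
9.245×10^5 Pa × (1 mmHg / 133.3 Pa) = 6934 mmHg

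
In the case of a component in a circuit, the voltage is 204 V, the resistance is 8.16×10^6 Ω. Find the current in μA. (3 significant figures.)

25.0 μA

From Ohm's law: I = V/R.
V = 204 V; R = 8.16×10^6 Ω.
I = 2.500×10^-5 A
2.500×10^-5 A × (1 μA / 1.000×10^-6 A) = 25.00 μA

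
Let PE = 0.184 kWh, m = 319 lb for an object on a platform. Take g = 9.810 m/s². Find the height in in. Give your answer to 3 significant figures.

Rearranging PE = m·g·h for h: h = PE/(m·g).
PE = 0.184 kWh = 6.624×10^5 J; m = 319 lb = 144.7 kg; g = 9.810 m/s².
h = 466.7 m
466.7 m × (1 in / 0.02540 m) = 18372 in

18400 in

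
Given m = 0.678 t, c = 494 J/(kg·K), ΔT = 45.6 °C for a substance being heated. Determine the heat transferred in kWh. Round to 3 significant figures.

4.24 kWh

Q is given directly by: Q = mcΔT.
m = 0.678 t = 678.0 kg; c = 494 J/(kg·K); ΔT = 45.6 °C = 45.60 K.
Q = 1.527×10^7 J
1.527×10^7 J × (1 kWh / 3.600×10^6 J) = 4.242 kWh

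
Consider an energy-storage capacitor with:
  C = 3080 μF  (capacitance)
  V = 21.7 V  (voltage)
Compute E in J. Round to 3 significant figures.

0.725 J

E is given directly by: E = ½CV².
C = 3080 μF = 0.003080 F; V = 21.7 V.
E = 0.7252 J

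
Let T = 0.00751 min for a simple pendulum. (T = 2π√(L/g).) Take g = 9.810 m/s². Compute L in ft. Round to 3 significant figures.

0.166 ft

Solving T = 2π√(L/g) for L: L = g·(T/2π)².
T = 0.00751 min = 0.4506 s; g = 9.810 m/s².
L = 0.05045 m
0.05045 m × (1 ft / 0.3048 m) = 0.1655 ft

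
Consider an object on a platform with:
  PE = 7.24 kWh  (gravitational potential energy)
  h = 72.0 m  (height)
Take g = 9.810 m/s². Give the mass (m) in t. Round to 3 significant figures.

Rearranging PE = m·g·h for m: m = PE/(g·h).
PE = 7.24 kWh = 2.606×10^7 J; h = 72.0 m; g = 9.810 m/s².
m = 36901 kg
36901 kg × (1 t / 1000 kg) = 36.90 t

36.9 t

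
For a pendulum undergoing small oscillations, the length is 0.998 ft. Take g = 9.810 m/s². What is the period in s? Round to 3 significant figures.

T is given directly by: T = 2π√(L/g).
L = 0.998 ft = 0.3042 m; g = 9.810 m/s².
T = 1.106 s

1.11 s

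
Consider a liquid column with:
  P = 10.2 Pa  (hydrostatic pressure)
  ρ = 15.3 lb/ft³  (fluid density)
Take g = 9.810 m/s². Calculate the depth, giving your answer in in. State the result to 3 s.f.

Solving P = ρ·g·h for h: h = P/(ρ·g).
P = 10.2 Pa; ρ = 15.3 lb/ft³ = 245.1 kg/m³; g = 9.810 m/s².
h = 0.004242 m
0.004242 m × (1 in / 0.02540 m) = 0.1670 in

0.167 in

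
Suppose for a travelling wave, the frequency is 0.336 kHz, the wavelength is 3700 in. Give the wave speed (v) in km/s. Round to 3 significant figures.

31.6 km/s

v is given directly by: v = fλ.
f = 0.336 kHz = 336.0 Hz; λ = 3700 in = 93.98 m.
v = 31577 m/s
31577 m/s × (1 km/s / 1000 m/s) = 31.58 km/s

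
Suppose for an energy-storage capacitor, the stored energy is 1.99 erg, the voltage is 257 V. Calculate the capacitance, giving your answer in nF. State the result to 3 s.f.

Solving E = ½C·V² for C: C = 2E/V².
E = 1.99 erg = 1.990×10^-7 J; V = 257 V.
C = 6.026×10^-12 F
6.026×10^-12 F × (1 nF / 1.000×10^-9 F) = 0.006026 nF

0.00603 nF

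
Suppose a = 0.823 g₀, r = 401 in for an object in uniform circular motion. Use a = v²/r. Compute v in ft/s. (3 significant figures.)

29.7 ft/s

Rearranging a = v²/r for v: v = √(a·r).
a = 0.823 g₀ = 8.071 m/s²; r = 401 in = 10.19 m.
v = 9.067 m/s
9.067 m/s × (1 ft/s / 0.3048 m/s) = 29.75 ft/s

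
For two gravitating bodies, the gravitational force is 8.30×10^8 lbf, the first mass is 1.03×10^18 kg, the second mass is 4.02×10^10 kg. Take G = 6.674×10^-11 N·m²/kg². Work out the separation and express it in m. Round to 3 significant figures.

27400 m

From Newton's law of gravitation: r = √(G·m₁m₂/F).
F = 8.30×10^8 lbf = 3.692×10^9 N; m₁ = 1.03×10^18 kg; m₂ = 4.02×10^10 kg; G = 6.674×10^-11 N·m²/kg².
r = 27359 m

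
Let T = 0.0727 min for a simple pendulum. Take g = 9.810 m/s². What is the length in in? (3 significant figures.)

Rearranging T = 2π√(L/g) for L: L = g·(T/2π)².
T = 0.0727 min = 4.362 s; g = 9.810 m/s².
L = 4.728 m
4.728 m × (1 in / 0.02540 m) = 186.1 in

186 in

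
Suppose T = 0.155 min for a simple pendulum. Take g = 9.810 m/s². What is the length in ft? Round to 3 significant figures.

70.5 ft

Rearranging: L = g·(T/2π)².
T = 0.155 min = 9.300 s; g = 9.810 m/s².
L = 21.49 m
21.49 m × (1 ft / 0.3048 m) = 70.51 ft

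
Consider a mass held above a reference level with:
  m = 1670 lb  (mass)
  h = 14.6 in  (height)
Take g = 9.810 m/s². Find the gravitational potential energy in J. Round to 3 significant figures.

Directly: PE = mgh.
m = 1670 lb = 757.5 kg; h = 14.6 in = 0.3708 m; g = 9.810 m/s².
PE = 2756 J

2760 J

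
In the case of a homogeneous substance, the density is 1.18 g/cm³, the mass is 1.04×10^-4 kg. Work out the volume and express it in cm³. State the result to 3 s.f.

Rearranging ρ = m/V for V: V = m/ρ.
ρ = 1.18 g/cm³ = 1180 kg/m³; m = 1.04×10^-4 kg.
V = 8.814×10^-8 m³
8.814×10^-8 m³ × (1 cm³ / 1.000×10^-6 m³) = 0.08814 cm³

0.0881 cm³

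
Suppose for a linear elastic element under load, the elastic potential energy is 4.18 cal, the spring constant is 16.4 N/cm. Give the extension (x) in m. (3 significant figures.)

0.146 m

Rearranging U = ½k·x² for x: x = √(2U/k).
U = 4.18 cal = 17.49 J; k = 16.4 N/cm = 1640 N/m.
x = 0.1460 m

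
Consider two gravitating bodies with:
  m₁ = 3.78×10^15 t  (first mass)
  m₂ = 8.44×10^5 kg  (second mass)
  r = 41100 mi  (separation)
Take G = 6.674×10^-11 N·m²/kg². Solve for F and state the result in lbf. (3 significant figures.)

From Newton's law of gravitation: F = Gm₁m₂/r².
m₁ = 3.78×10^15 t = 3.780×10^18 kg; m₂ = 8.44×10^5 kg; r = 41100 mi = 6.614×10^7 m; G = 6.674×10^-11 N·m²/kg².
F = 0.04867 N
0.04867 N × (1 lbf / 4.448 N) = 0.01094 lbf

0.0109 lbf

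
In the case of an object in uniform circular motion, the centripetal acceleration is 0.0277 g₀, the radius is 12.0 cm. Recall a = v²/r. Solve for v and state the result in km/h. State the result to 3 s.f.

0.650 km/h

Rearranging a = v²/r for v: v = √(a·r).
a = 0.0277 g₀ = 0.2716 m/s²; r = 12.0 cm = 0.1200 m.
v = 0.1805 m/s
0.1805 m/s × (1 km/h / 0.2778 m/s) = 0.6500 km/h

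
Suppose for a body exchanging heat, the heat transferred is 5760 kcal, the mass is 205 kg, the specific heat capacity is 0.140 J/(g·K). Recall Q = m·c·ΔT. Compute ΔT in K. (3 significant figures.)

840 K

Rearranging: ΔT = Q/(m·c).
Q = 5760 kcal = 2.410×10^7 J; m = 205 kg; c = 0.140 J/(g·K) = 140.0 J/(kg·K).
ΔT = 839.7 K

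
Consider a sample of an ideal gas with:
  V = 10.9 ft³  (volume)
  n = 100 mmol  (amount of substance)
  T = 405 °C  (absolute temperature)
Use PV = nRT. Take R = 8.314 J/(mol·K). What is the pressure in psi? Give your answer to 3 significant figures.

From the ideal-gas law: P = nRT/V.
V = 10.9 ft³ = 0.3087 m³; n = 100 mmol = 0.1000 mol; T = 405 °C = 678.1 K; R = 8.314 J/(mol·K).
P = 1827 Pa
1827 Pa × (1 psi / 6895 Pa) = 0.2649 psi

0.265 psi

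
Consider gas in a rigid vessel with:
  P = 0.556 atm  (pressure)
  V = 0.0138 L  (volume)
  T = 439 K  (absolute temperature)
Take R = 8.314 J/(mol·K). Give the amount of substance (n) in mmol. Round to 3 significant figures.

From the ideal-gas law: n = PV/(RT).
P = 0.556 atm = 56337 Pa; V = 0.0138 L = 1.380×10^-5 m³; T = 439 K; R = 8.314 J/(mol·K).
n = 2.130×10^-4 mol
2.130×10^-4 mol × (1 mmol / 0.001000 mol) = 0.2130 mmol

0.213 mmol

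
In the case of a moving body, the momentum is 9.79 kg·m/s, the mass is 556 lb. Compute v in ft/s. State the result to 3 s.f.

0.127 ft/s

Rearranging p = m·v for v: v = p/m.
p = 9.79 kg·m/s; m = 556 lb = 252.2 kg.
v = 0.03882 m/s
0.03882 m/s × (1 ft/s / 0.3048 m/s) = 0.1274 ft/s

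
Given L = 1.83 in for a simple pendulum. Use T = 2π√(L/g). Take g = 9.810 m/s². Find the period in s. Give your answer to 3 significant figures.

Directly: T = 2π√(L/g).
L = 1.83 in = 0.04648 m; g = 9.810 m/s².
T = 0.4325 s

0.433 s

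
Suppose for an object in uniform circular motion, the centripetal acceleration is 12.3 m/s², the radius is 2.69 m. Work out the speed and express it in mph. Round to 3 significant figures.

Solving a = v²/r for v: v = √(a·r).
a = 12.3 m/s²; r = 2.69 m.
v = 5.752 m/s
5.752 m/s × (1 mph / 0.4470 m/s) = 12.87 mph

12.9 mph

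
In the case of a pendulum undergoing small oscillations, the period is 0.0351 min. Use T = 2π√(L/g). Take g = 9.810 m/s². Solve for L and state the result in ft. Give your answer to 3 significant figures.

Solving T = 2π√(L/g) for L: L = g·(T/2π)².
T = 0.0351 min = 2.106 s; g = 9.810 m/s².
L = 1.102 m
1.102 m × (1 ft / 0.3048 m) = 3.616 ft

3.62 ft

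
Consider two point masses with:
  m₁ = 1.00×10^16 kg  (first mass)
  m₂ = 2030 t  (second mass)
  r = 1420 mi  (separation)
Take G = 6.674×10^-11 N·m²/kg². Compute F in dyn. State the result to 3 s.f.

F is given directly by: F = Gm₁m₂/r².
m₁ = 1.00×10^16 kg; m₂ = 2030 t = 2.030×10^6 kg; r = 1420 mi = 2.285×10^6 m; G = 6.674×10^-11 N·m²/kg².
F = 0.2594 N
0.2594 N × (1 dyn / 1.000×10^-5 N) = 25942 dyn

25900 dyn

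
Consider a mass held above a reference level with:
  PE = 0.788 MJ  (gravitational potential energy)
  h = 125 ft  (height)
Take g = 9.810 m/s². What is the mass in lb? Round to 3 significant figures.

4650 lb

Rearranging PE = m·g·h for m: m = PE/(g·h).
PE = 0.788 MJ = 7.880×10^5 J; h = 125 ft = 38.10 m; g = 9.810 m/s².
m = 2108 kg
2108 kg × (1 lb / 0.4536 kg) = 4648 lb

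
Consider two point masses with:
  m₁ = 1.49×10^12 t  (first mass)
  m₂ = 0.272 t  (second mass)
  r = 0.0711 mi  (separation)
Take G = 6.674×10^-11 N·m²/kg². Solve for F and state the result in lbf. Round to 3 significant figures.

464 lbf

F is given directly by: F = Gm₁m₂/r².
m₁ = 1.49×10^12 t = 1.490×10^15 kg; m₂ = 0.272 t = 272.0 kg; r = 0.0711 mi = 114.4 m; G = 6.674×10^-11 N·m²/kg².
F = 2066 N
2066 N × (1 lbf / 4.448 N) = 464.4 lbf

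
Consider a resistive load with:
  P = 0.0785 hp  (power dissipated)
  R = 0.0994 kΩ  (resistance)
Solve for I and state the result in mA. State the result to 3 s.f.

Rearranging: I = √(P/R).
P = 0.0785 hp = 58.54 W; R = 0.0994 kΩ = 99.40 Ω.
I = 0.7674 A
0.7674 A × (1 mA / 0.001000 A) = 767.4 mA

767 mA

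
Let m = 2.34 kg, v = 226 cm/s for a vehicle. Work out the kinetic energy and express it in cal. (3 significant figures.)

KE is given directly by: KE = ½mv².
m = 2.34 kg; v = 226 cm/s = 2.260 m/s.
KE = 5.976 J
5.976 J × (1 cal / 4.184 J) = 1.428 cal

1.43 cal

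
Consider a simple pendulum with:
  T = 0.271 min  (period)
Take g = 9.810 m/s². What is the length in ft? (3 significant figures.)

Rearranging T = 2π√(L/g) for L: L = g·(T/2π)².
T = 0.271 min = 16.26 s; g = 9.810 m/s².
L = 65.70 m
65.70 m × (1 ft / 0.3048 m) = 215.5 ft

216 ft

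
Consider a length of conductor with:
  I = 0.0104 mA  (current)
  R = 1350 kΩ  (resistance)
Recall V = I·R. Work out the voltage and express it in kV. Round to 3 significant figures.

Directly: V = IR.
I = 0.0104 mA = 1.040×10^-5 A; R = 1350 kΩ = 1.350×10^6 Ω.
V = 14.04 V
14.04 V × (1 kV / 1000 V) = 0.01404 kV

0.0140 kV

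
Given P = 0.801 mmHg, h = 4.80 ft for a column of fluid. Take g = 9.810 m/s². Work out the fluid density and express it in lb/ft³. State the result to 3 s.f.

Rearranging P = ρ·g·h for ρ: ρ = P/(g·h).
P = 0.801 mmHg = 106.8 Pa; h = 4.80 ft = 1.463 m; g = 9.810 m/s².
ρ = 7.441 kg/m³
7.441 kg/m³ × (1 lb/ft³ / 16.02 kg/m³) = 0.4645 lb/ft³

0.465 lb/ft³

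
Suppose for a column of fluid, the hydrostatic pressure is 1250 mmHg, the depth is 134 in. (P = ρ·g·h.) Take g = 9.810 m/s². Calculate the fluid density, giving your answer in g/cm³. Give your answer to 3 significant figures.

4.99 g/cm³

Rearranging: ρ = P/(g·h).
P = 1250 mmHg = 1.667×10^5 Pa; h = 134 in = 3.404 m; g = 9.810 m/s².
ρ = 4991 kg/m³
4991 kg/m³ × (1 g/cm³ / 1000 kg/m³) = 4.991 g/cm³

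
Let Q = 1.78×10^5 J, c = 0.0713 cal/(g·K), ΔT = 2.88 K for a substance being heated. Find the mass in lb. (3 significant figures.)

Rearranging: m = Q/(c·ΔT).
Q = 1.78×10^5 J; c = 0.0713 cal/(g·K) = 298.3 J/(kg·K); ΔT = 2.88 K.
m = 207.2 kg
207.2 kg × (1 lb / 0.4536 kg) = 456.8 lb

457 lb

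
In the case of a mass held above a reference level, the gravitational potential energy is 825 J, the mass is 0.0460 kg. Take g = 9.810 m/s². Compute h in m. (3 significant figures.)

Rearranging: h = PE/(m·g).
PE = 825 J; m = 0.0460 kg; g = 9.810 m/s².
h = 1828 m

1830 m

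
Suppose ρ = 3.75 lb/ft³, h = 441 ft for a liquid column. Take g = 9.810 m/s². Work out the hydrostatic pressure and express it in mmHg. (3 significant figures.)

P is given directly by: P = ρgh.
ρ = 3.75 lb/ft³ = 60.07 kg/m³; h = 441 ft = 134.4 m; g = 9.810 m/s².
P = 79209 Pa
79209 Pa × (1 mmHg / 133.3 Pa) = 594.1 mmHg

594 mmHg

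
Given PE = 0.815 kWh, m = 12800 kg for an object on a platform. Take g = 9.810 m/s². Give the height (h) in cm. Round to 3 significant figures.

2340 cm

Rearranging: h = PE/(m·g).
PE = 0.815 kWh = 2.934×10^6 J; m = 12800 kg; g = 9.810 m/s².
h = 23.37 m
23.37 m × (1 cm / 0.01000 m) = 2337 cm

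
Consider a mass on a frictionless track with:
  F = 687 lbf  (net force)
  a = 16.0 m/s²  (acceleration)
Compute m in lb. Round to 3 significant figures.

Rearranging F = m·a for m: m = F/a.
F = 687 lbf = 3056 N; a = 16.0 m/s².
m = 191.0 kg
191.0 kg × (1 lb / 0.4536 kg) = 421.1 lb

421 lb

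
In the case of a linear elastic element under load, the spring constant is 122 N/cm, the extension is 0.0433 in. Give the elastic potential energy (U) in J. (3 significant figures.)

0.00738 J

Directly: U = ½kx².
k = 122 N/cm = 12200 N/m; x = 0.0433 in = 0.001100 m.
U = 0.007379 J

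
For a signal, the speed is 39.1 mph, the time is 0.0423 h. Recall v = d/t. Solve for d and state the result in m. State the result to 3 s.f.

2660 m

Rearranging v = d/t for d: d = v·t.
v = 39.1 mph = 17.48 m/s; t = 0.0423 h = 152.3 s.
d = 2662 m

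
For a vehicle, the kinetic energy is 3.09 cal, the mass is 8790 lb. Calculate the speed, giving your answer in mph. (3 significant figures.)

Rearranging: v = √(2·KE/m).
KE = 3.09 cal = 12.93 J; m = 8790 lb = 3987 kg.
v = 0.08053 m/s
0.08053 m/s × (1 mph / 0.4470 m/s) = 0.1801 mph

0.180 mph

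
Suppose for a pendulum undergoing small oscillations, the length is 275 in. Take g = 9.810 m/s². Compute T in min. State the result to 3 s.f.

Directly: T = 2π√(L/g).
L = 275 in = 6.985 m; g = 9.810 m/s².
T = 5.302 s
5.302 s × (1 min / 60.00 s) = 0.08836 min

0.0884 min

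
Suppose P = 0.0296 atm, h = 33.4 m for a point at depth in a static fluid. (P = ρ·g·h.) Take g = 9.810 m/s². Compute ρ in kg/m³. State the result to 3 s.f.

9.15 kg/m³

Rearranging P = ρ·g·h for ρ: ρ = P/(g·h).
P = 0.0296 atm = 2999 Pa; h = 33.4 m; g = 9.810 m/s².
ρ = 9.154 kg/m³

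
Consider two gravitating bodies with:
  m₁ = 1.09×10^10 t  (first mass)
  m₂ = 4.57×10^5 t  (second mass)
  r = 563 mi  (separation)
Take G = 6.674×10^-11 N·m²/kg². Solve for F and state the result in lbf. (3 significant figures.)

Directly: F = Gm₁m₂/r².
m₁ = 1.09×10^10 t = 1.090×10^13 kg; m₂ = 4.57×10^5 t = 4.570×10^8 kg; r = 563 mi = 9.061×10^5 m; G = 6.674×10^-11 N·m²/kg².
F = 0.4050 N
0.4050 N × (1 lbf / 4.448 N) = 0.09104 lbf

0.0910 lbf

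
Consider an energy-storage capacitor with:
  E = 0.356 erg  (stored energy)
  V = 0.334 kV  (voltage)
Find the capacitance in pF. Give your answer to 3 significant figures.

Rearranging: C = 2E/V².
E = 0.356 erg = 3.560×10^-8 J; V = 0.334 kV = 334.0 V.
C = 6.382×10^-13 F
6.382×10^-13 F × (1 pF / 1.000×10^-12 F) = 0.6382 pF

0.638 pF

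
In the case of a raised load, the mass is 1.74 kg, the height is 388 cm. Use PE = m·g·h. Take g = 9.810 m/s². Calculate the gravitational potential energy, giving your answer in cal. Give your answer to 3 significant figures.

15.8 cal

PE is given directly by: PE = mgh.
m = 1.74 kg; h = 388 cm = 3.880 m; g = 9.810 m/s².
PE = 66.23 J  (the unit combination reduces to kg·m²/s² = J)
66.23 J × (1 cal / 4.184 J) = 15.83 cal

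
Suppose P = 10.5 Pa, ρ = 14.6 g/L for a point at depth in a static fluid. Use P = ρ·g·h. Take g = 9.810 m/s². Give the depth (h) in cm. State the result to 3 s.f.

Solving P = ρ·g·h for h: h = P/(ρ·g).
P = 10.5 Pa; ρ = 14.6 g/L = 14.60 kg/m³; g = 9.810 m/s².
h = 0.07331 m
0.07331 m × (1 cm / 0.01000 m) = 7.331 cm

7.33 cm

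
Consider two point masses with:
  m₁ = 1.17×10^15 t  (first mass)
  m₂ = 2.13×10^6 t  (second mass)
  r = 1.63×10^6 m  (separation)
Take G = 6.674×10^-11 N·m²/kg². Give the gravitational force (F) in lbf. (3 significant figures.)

14100 lbf

F is given directly by: F = Gm₁m₂/r².
m₁ = 1.17×10^15 t = 1.170×10^18 kg; m₂ = 2.13×10^6 t = 2.130×10^9 kg; r = 1.63×10^6 m; G = 6.674×10^-11 N·m²/kg².
F = 62600 N
62600 N × (1 lbf / 4.448 N) = 14073 lbf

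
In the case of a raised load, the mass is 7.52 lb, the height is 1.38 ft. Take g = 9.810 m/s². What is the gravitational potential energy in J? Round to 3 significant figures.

14.1 J

Directly: PE = mgh.
m = 7.52 lb = 3.411 kg; h = 1.38 ft = 0.4206 m; g = 9.810 m/s².
PE = 14.07 J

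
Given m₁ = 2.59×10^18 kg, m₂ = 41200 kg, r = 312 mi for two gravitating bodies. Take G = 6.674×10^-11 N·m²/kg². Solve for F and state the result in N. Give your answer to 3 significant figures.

From Newton's law of gravitation: F = Gm₁m₂/r².
m₁ = 2.59×10^18 kg; m₂ = 41200 kg; r = 312 mi = 5.021×10^5 m; G = 6.674×10^-11 N·m²/kg².
F = 28.25 N

28.2 N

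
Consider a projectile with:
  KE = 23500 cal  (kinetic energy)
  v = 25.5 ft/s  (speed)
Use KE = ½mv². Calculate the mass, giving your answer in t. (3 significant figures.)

3.26 t

Solving KE = ½mv² for m: m = 2·KE/v².
KE = 23500 cal = 98324 J; v = 25.5 ft/s = 7.772 m/s.
m = 3255 kg
3255 kg × (1 t / 1000 kg) = 3.255 t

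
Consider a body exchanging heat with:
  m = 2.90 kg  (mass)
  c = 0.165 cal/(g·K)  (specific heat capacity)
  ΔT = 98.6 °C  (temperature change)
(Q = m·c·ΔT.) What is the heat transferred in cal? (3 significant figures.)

47200 cal

Directly: Q = mcΔT.
m = 2.90 kg; c = 0.165 cal/(g·K) = 690.4 J/(kg·K); ΔT = 98.6 °C = 98.60 K.
Q = 1.974×10^5 J
1.974×10^5 J × (1 cal / 4.184 J) = 47180 cal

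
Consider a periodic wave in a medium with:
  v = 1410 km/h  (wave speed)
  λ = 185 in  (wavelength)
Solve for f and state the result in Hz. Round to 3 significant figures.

83.4 Hz

Rearranging v = f·λ for f: f = v/λ.
v = 1410 km/h = 391.7 m/s; λ = 185 in = 4.699 m.
f = 83.35 Hz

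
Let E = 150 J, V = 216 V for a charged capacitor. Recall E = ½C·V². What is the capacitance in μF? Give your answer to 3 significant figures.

6430 μF

Rearranging E = ½C·V² for C: C = 2E/V².
E = 150 J; V = 216 V.
C = 0.006430 F
0.006430 F × (1 μF / 1.000×10^-6 F) = 6430 μF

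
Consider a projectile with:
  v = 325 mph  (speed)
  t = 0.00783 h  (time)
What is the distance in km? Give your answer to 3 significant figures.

4.10 km

Solving v = d/t for d: d = v·t.
v = 325 mph = 145.3 m/s; t = 0.00783 h = 28.19 s.
d = 4095 m
4095 m × (1 km / 1000 m) = 4.095 km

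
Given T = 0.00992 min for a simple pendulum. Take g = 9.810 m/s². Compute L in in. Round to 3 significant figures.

Rearranging T = 2π√(L/g) for L: L = g·(T/2π)².
T = 0.00992 min = 0.5952 s; g = 9.810 m/s².
L = 0.08803 m
0.08803 m × (1 in / 0.02540 m) = 3.466 in

3.47 in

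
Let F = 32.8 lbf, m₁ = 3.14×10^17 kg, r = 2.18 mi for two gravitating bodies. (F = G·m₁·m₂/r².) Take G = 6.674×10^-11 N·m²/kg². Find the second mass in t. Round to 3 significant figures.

Rearranging: m₂ = F·r²/(G·m₁).
F = 32.8 lbf = 145.9 N; m₁ = 3.14×10^17 kg; r = 2.18 mi = 3508 m; G = 6.674×10^-11 N·m²/kg².
m₂ = 85.69 kg
85.69 kg × (1 t / 1000 kg) = 0.08569 t

0.0857 t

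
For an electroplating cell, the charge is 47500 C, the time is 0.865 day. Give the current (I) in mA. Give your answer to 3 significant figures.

636 mA

Solving q = I·t for I: I = q/t.
q = 47500 C; t = 0.865 day = 74736 s.
I = 0.6356 A
0.6356 A × (1 mA / 0.001000 A) = 635.6 mA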